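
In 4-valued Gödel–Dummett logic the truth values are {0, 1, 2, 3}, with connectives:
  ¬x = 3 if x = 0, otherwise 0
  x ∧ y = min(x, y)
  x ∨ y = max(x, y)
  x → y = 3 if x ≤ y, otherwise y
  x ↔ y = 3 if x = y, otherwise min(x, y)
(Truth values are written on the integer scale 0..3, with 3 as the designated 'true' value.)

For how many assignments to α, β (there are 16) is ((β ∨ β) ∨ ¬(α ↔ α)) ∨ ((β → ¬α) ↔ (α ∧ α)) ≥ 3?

5

α = 0, β = 0 ↦ 0  <
α = 0, β = 1 ↦ 1  <
α = 0, β = 2 ↦ 2  <
α = 0, β = 3 ↦ 3  ≥
α = 1, β = 0 ↦ 1  <
α = 1, β = 1 ↦ 1  <
α = 1, β = 2 ↦ 2  <
α = 1, β = 3 ↦ 3  ≥
α = 2, β = 0 ↦ 2  <
α = 2, β = 1 ↦ 1  <
α = 2, β = 2 ↦ 2  <
α = 2, β = 3 ↦ 3  ≥
α = 3, β = 0 ↦ 3  ≥
α = 3, β = 1 ↦ 1  <
α = 3, β = 2 ↦ 2  <
α = 3, β = 3 ↦ 3  ≥
So 5 of the 16 assignments meet the threshold.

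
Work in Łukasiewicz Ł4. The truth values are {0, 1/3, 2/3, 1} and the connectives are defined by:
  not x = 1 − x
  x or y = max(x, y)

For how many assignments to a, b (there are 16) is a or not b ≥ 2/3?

a = 0, b = 0 ↦ 1  ≥
a = 0, b = 1/3 ↦ 2/3  ≥
a = 0, b = 2/3 ↦ 1/3  <
a = 0, b = 1 ↦ 0  <
a = 1/3, b = 0 ↦ 1  ≥
a = 1/3, b = 1/3 ↦ 2/3  ≥
a = 1/3, b = 2/3 ↦ 1/3  <
a = 1/3, b = 1 ↦ 1/3  <
a = 2/3, b = 0 ↦ 1  ≥
a = 2/3, b = 1/3 ↦ 2/3  ≥
a = 2/3, b = 2/3 ↦ 2/3  ≥
a = 2/3, b = 1 ↦ 2/3  ≥
a = 1, b = 0 ↦ 1  ≥
a = 1, b = 1/3 ↦ 1  ≥
a = 1, b = 2/3 ↦ 1  ≥
a = 1, b = 1 ↦ 1  ≥
So 12 of the 16 assignments meet the threshold.

12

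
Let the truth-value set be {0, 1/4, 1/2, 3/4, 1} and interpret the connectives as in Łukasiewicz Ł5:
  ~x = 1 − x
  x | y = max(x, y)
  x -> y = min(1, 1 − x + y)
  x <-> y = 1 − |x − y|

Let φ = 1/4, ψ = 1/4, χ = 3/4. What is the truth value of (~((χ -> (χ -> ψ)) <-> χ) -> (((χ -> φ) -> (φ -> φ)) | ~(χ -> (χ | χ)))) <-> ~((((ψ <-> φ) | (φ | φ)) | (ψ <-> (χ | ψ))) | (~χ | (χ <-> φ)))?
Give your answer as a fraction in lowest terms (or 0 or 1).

χ -> ψ = 3/4 -> 1/4 = 1/2
χ -> (χ -> ψ) = 3/4 -> 1/2 = 3/4
(χ -> (χ -> ψ)) <-> χ = 3/4 <-> 3/4 = 1
~((χ -> (χ -> ψ)) <-> χ) = ~1 = 0
χ -> φ = 3/4 -> 1/4 = 1/2
φ -> φ = 1/4 -> 1/4 = 1
(χ -> φ) -> (φ -> φ) = 1/2 -> 1 = 1
χ | χ = 3/4 | 3/4 = 3/4
χ -> (χ | χ) = 3/4 -> 3/4 = 1
~(χ -> (χ | χ)) = ~1 = 0
((χ -> φ) -> (φ -> φ)) | ~(χ -> (χ | χ)) = 1 | 0 = 1
~((χ -> (χ -> ψ)) <-> χ) -> (((χ -> φ) -> (φ -> φ)) | ~(χ -> (χ | χ))) = 0 -> 1 = 1
ψ <-> φ = 1/4 <-> 1/4 = 1
φ | φ = 1/4 | 1/4 = 1/4
(ψ <-> φ) | (φ | φ) = 1 | 1/4 = 1
χ | ψ = 3/4 | 1/4 = 3/4
ψ <-> (χ | ψ) = 1/4 <-> 3/4 = 1/2
((ψ <-> φ) | (φ | φ)) | (ψ <-> (χ | ψ)) = 1 | 1/2 = 1
~χ = ~3/4 = 1/4
χ <-> φ = 3/4 <-> 1/4 = 1/2
~χ | (χ <-> φ) = 1/4 | 1/2 = 1/2
(((ψ <-> φ) | (φ | φ)) | (ψ <-> (χ | ψ))) | (~χ | (χ <-> φ)) = 1 | 1/2 = 1
~((((ψ <-> φ) | (φ | φ)) | (ψ <-> (χ | ψ))) | (~χ | (χ <-> φ))) = ~1 = 0
(~((χ -> (χ -> ψ)) <-> χ) -> (((χ -> φ) -> (φ -> φ)) | ~(χ -> (χ | χ)))) <-> ~((((ψ <-> φ) | (φ | φ)) | (ψ <-> (χ | ψ))) | (~χ | (χ <-> φ))) = 1 <-> 0 = 0

0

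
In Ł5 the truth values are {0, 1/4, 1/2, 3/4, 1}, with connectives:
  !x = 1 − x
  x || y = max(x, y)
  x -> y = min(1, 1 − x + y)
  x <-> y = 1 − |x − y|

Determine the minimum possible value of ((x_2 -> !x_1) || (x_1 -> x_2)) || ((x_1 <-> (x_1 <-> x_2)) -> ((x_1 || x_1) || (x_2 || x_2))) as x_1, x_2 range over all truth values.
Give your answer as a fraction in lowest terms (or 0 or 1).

3/4

Take x_1 = 3/4, x_2 = 1/2:
!x_1 = !3/4 = 1/4
x_2 -> !x_1 = 1/2 -> 1/4 = 3/4
x_1 -> x_2 = 3/4 -> 1/2 = 3/4
(x_2 -> !x_1) || (x_1 -> x_2) = 3/4 || 3/4 = 3/4
x_1 <-> x_2 = 3/4 <-> 1/2 = 3/4
x_1 <-> (x_1 <-> x_2) = 3/4 <-> 3/4 = 1
x_1 || x_1 = 3/4 || 3/4 = 3/4
x_2 || x_2 = 1/2 || 1/2 = 1/2
(x_1 || x_1) || (x_2 || x_2) = 3/4 || 1/2 = 3/4
(x_1 <-> (x_1 <-> x_2)) -> ((x_1 || x_1) || (x_2 || x_2)) = 1 -> 3/4 = 3/4
((x_2 -> !x_1) || (x_1 -> x_2)) || ((x_1 <-> (x_1 <-> x_2)) -> ((x_1 || x_1) || (x_2 || x_2))) = 3/4 || 3/4 = 3/4
No assignment yields a value below 3/4, so this is the minimum.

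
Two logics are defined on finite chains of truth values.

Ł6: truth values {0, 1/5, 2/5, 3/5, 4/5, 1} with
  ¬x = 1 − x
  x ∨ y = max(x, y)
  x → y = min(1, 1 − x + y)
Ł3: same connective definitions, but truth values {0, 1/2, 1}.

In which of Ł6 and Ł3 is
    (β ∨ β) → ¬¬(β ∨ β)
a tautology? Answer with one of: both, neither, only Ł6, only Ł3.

both

In Ł6: every assignment gives 1 — tautology.
In Ł3: every assignment gives 1 — tautology.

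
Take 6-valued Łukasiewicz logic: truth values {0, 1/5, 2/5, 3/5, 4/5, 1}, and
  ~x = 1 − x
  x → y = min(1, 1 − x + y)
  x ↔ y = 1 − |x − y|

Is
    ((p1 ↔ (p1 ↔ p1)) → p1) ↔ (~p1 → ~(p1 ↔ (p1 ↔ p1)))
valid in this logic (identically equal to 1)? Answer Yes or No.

p1 = 0 ↦ 1
p1 = 1/5 ↦ 1
p1 = 2/5 ↦ 1
p1 = 3/5 ↦ 1
p1 = 4/5 ↦ 1
p1 = 1 ↦ 1
Every assignment gives a value ≥ 1.

Yes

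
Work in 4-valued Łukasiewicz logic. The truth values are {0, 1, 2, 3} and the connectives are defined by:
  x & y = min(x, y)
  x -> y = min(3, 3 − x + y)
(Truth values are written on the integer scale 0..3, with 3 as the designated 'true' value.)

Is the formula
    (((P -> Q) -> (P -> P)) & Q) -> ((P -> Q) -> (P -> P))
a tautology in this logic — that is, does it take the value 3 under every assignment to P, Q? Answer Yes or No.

Yes

P = 0, Q = 0 ↦ 3
P = 0, Q = 1 ↦ 3
P = 0, Q = 2 ↦ 3
P = 0, Q = 3 ↦ 3
P = 1, Q = 0 ↦ 3
P = 1, Q = 1 ↦ 3
P = 1, Q = 2 ↦ 3
P = 1, Q = 3 ↦ 3
P = 2, Q = 0 ↦ 3
P = 2, Q = 1 ↦ 3
P = 2, Q = 2 ↦ 3
P = 2, Q = 3 ↦ 3
P = 3, Q = 0 ↦ 3
P = 3, Q = 1 ↦ 3
P = 3, Q = 2 ↦ 3
P = 3, Q = 3 ↦ 3
Every assignment gives a value ≥ 3.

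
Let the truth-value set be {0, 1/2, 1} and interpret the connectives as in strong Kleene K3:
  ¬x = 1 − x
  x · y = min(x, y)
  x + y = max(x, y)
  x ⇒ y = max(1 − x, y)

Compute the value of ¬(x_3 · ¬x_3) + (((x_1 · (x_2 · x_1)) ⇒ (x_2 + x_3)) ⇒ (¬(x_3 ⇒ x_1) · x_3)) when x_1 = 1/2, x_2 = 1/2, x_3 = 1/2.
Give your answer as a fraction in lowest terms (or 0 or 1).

1/2

¬x_3 = ¬1/2 = 1/2
x_3 · ¬x_3 = 1/2 · 1/2 = 1/2
¬(x_3 · ¬x_3) = ¬1/2 = 1/2
x_2 · x_1 = 1/2 · 1/2 = 1/2
x_1 · (x_2 · x_1) = 1/2 · 1/2 = 1/2
x_2 + x_3 = 1/2 + 1/2 = 1/2
(x_1 · (x_2 · x_1)) ⇒ (x_2 + x_3) = 1/2 ⇒ 1/2 = 1/2
x_3 ⇒ x_1 = 1/2 ⇒ 1/2 = 1/2
¬(x_3 ⇒ x_1) = ¬1/2 = 1/2
¬(x_3 ⇒ x_1) · x_3 = 1/2 · 1/2 = 1/2
((x_1 · (x_2 · x_1)) ⇒ (x_2 + x_3)) ⇒ (¬(x_3 ⇒ x_1) · x_3) = 1/2 ⇒ 1/2 = 1/2
¬(x_3 · ¬x_3) + (((x_1 · (x_2 · x_1)) ⇒ (x_2 + x_3)) ⇒ (¬(x_3 ⇒ x_1) · x_3)) = 1/2 + 1/2 = 1/2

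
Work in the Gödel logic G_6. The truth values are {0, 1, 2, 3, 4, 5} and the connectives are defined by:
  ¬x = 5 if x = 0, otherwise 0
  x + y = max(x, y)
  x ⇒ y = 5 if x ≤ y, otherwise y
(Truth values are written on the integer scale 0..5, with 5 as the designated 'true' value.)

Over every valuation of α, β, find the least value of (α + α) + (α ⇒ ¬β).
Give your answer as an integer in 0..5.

1

Take α = 1, β = 1:
α + α = 1 + 1 = 1
¬β = ¬1 = 0
α ⇒ ¬β = 1 ⇒ 0 = 0
(α + α) + (α ⇒ ¬β) = 1 + 0 = 1
No assignment yields a value below 1, so this is the minimum.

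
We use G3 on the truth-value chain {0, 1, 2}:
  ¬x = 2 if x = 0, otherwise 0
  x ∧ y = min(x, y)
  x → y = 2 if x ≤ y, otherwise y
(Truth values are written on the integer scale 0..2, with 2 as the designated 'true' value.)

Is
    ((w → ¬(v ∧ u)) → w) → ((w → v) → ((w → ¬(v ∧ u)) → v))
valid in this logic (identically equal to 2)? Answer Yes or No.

Yes

At u = 2, v = 0, w = 1, for instance:
v ∧ u = 0 ∧ 2 = 0
¬(v ∧ u) = ¬0 = 2
w → ¬(v ∧ u) = 1 → 2 = 2
(w → ¬(v ∧ u)) → w = 2 → 1 = 1
w → v = 1 → 0 = 0
(w → ¬(v ∧ u)) → v = 2 → 0 = 0
(w → v) → ((w → ¬(v ∧ u)) → v) = 0 → 0 = 2
((w → ¬(v ∧ u)) → w) → ((w → v) → ((w → ¬(v ∧ u)) → v)) = 1 → 2 = 2
and checking the remaining 26 assignments likewise gives ≥ 2 in every case.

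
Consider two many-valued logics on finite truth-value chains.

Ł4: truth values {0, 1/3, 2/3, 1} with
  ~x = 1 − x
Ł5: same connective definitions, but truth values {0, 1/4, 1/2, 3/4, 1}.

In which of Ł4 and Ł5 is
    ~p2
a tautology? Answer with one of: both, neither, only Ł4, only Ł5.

In Ł4: at p2 = 1/3 the value is 2/3 — not a tautology.
In Ł5: at p2 = 1/4 the value is 3/4 — not a tautology.

neither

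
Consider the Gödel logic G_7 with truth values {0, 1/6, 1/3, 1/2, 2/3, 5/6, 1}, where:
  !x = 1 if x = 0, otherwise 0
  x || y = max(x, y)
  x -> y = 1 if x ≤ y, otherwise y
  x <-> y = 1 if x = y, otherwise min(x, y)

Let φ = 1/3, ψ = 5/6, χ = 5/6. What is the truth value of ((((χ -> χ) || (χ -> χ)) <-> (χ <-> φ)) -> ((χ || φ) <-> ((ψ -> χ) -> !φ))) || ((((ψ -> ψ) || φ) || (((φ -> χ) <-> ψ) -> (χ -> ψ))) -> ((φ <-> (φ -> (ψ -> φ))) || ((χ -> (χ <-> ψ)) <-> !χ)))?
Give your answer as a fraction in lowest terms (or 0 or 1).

1/3

χ -> χ = 5/6 -> 5/6 = 1
χ -> χ = 5/6 -> 5/6 = 1
(χ -> χ) || (χ -> χ) = 1 || 1 = 1
χ <-> φ = 5/6 <-> 1/3 = 1/3
((χ -> χ) || (χ -> χ)) <-> (χ <-> φ) = 1 <-> 1/3 = 1/3
χ || φ = 5/6 || 1/3 = 5/6
ψ -> χ = 5/6 -> 5/6 = 1
!φ = !1/3 = 0
(ψ -> χ) -> !φ = 1 -> 0 = 0
(χ || φ) <-> ((ψ -> χ) -> !φ) = 5/6 <-> 0 = 0
(((χ -> χ) || (χ -> χ)) <-> (χ <-> φ)) -> ((χ || φ) <-> ((ψ -> χ) -> !φ)) = 1/3 -> 0 = 0
ψ -> ψ = 5/6 -> 5/6 = 1
(ψ -> ψ) || φ = 1 || 1/3 = 1
φ -> χ = 1/3 -> 5/6 = 1
(φ -> χ) <-> ψ = 1 <-> 5/6 = 5/6
χ -> ψ = 5/6 -> 5/6 = 1
((φ -> χ) <-> ψ) -> (χ -> ψ) = 5/6 -> 1 = 1
((ψ -> ψ) || φ) || (((φ -> χ) <-> ψ) -> (χ -> ψ)) = 1 || 1 = 1
ψ -> φ = 5/6 -> 1/3 = 1/3
φ -> (ψ -> φ) = 1/3 -> 1/3 = 1
φ <-> (φ -> (ψ -> φ)) = 1/3 <-> 1 = 1/3
χ <-> ψ = 5/6 <-> 5/6 = 1
χ -> (χ <-> ψ) = 5/6 -> 1 = 1
!χ = !5/6 = 0
(χ -> (χ <-> ψ)) <-> !χ = 1 <-> 0 = 0
(φ <-> (φ -> (ψ -> φ))) || ((χ -> (χ <-> ψ)) <-> !χ) = 1/3 || 0 = 1/3
(((ψ -> ψ) || φ) || (((φ -> χ) <-> ψ) -> (χ -> ψ))) -> ((φ <-> (φ -> (ψ -> φ))) || ((χ -> (χ <-> ψ)) <-> !χ)) = 1 -> 1/3 = 1/3
((((χ -> χ) || (χ -> χ)) <-> (χ <-> φ)) -> ((χ || φ) <-> ((ψ -> χ) -> !φ))) || ((((ψ -> ψ) || φ) || (((φ -> χ) <-> ψ) -> (χ -> ψ))) -> ((φ <-> (φ -> (ψ -> φ))) || ((χ -> (χ <-> ψ)) <-> !χ))) = 0 || 1/3 = 1/3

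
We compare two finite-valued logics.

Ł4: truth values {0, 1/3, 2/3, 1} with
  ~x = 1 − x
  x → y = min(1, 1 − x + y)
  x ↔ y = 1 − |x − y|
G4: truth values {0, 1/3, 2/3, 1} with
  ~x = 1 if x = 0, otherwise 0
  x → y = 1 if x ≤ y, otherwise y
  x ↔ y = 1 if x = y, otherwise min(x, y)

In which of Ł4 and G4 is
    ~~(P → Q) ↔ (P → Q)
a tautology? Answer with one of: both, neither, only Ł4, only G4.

only Ł4

In Ł4: every assignment gives 1 — tautology.
In G4: at P = 2/3, Q = 1/3 the value is 1/3 — not a tautology.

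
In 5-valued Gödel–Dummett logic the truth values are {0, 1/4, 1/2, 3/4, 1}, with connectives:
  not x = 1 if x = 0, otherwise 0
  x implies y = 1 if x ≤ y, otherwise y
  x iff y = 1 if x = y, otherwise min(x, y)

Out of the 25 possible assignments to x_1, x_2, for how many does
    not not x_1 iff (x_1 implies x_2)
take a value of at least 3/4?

11

value 1: 10 assignments (counts)
value 3/4: 1 assignment (counts)
value 1/2: 2 assignments
value 1/4: 3 assignments
value 0: 9 assignments
So 11 of the 25 assignments meet the threshold.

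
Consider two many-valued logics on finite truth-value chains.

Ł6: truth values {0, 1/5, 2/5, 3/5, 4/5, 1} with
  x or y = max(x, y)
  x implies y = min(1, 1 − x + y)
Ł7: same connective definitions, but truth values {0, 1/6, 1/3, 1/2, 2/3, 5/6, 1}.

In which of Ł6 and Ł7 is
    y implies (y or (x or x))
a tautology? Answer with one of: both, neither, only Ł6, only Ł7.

In Ł6: every assignment gives 1 — tautology.
In Ł7: every assignment gives 1 — tautology.

both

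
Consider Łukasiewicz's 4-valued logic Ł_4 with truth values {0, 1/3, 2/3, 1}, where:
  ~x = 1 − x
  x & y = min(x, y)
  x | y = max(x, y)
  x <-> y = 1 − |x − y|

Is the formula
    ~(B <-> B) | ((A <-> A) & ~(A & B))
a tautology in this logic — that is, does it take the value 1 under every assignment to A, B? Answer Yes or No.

Counterexample: take A = 1/3, B = 1/3.
B <-> B = 1/3 <-> 1/3 = 1
~(B <-> B) = ~1 = 0
A <-> A = 1/3 <-> 1/3 = 1
A & B = 1/3 & 1/3 = 1/3
~(A & B) = ~1/3 = 2/3
(A <-> A) & ~(A & B) = 1 & 2/3 = 2/3
~(B <-> B) | ((A <-> A) & ~(A & B)) = 0 | 2/3 = 2/3
This gives 2/3 ≠ 1.

No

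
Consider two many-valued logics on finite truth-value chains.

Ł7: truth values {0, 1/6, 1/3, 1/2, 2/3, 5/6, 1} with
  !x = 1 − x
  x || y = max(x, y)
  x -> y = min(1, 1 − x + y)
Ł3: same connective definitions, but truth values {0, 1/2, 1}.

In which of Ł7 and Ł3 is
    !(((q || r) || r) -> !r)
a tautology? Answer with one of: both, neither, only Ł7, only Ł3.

In Ł7: at q = 0, r = 0 the value is 0 — not a tautology.
In Ł3: at q = 0, r = 0 the value is 0 — not a tautology.

neither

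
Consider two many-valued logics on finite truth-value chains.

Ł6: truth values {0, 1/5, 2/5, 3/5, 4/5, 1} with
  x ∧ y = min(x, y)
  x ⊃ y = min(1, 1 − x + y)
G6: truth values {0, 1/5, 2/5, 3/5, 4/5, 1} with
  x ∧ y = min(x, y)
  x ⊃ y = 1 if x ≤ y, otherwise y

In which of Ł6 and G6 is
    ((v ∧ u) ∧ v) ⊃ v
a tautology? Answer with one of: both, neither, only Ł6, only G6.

In Ł6: every assignment gives 1 — tautology.
In G6: every assignment gives 1 — tautology.

both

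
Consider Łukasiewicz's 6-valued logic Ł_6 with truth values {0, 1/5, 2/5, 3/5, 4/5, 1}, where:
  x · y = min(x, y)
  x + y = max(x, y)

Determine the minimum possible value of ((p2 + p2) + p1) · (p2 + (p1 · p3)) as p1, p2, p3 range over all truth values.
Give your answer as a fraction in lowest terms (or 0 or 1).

0

Take p1 = 0, p2 = 0, p3 = 0:
p2 + p2 = 0 + 0 = 0
(p2 + p2) + p1 = 0 + 0 = 0
p1 · p3 = 0 · 0 = 0
p2 + (p1 · p3) = 0 + 0 = 0
((p2 + p2) + p1) · (p2 + (p1 · p3)) = 0 · 0 = 0
No assignment yields a value below 0, so this is the minimum.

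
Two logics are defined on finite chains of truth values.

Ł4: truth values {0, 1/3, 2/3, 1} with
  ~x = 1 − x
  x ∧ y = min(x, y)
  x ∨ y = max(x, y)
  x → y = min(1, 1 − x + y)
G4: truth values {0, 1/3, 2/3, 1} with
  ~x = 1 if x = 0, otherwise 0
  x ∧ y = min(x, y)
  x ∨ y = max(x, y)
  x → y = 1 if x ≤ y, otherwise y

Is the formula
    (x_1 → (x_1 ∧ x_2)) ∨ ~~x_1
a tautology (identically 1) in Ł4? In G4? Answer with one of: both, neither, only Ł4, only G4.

only G4

In Ł4: at x_1 = 1/3, x_2 = 0 the value is 2/3 — not a tautology.
In G4: every assignment gives 1 — tautology.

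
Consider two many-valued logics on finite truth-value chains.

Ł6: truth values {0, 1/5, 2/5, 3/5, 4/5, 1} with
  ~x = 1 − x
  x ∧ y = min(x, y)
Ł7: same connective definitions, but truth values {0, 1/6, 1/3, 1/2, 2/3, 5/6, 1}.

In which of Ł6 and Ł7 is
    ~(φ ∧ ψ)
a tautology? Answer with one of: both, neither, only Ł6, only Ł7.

neither

In Ł6: at φ = 1/5, ψ = 1/5 the value is 4/5 — not a tautology.
In Ł7: at φ = 1/6, ψ = 1/6 the value is 5/6 — not a tautology.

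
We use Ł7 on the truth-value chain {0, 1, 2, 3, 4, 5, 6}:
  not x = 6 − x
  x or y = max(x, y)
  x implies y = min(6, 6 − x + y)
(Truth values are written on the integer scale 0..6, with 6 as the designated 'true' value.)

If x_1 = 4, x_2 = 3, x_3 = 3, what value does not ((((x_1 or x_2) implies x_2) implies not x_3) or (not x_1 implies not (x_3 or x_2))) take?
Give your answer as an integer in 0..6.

x_1 or x_2 = 4 or 3 = 4
(x_1 or x_2) implies x_2 = 4 implies 3 = 5
not x_3 = not 3 = 3
((x_1 or x_2) implies x_2) implies not x_3 = 5 implies 3 = 4
not x_1 = not 4 = 2
x_3 or x_2 = 3 or 3 = 3
not (x_3 or x_2) = not 3 = 3
not x_1 implies not (x_3 or x_2) = 2 implies 3 = 6
(((x_1 or x_2) implies x_2) implies not x_3) or (not x_1 implies not (x_3 or x_2)) = 4 or 6 = 6
not ((((x_1 or x_2) implies x_2) implies not x_3) or (not x_1 implies not (x_3 or x_2))) = not 6 = 0

0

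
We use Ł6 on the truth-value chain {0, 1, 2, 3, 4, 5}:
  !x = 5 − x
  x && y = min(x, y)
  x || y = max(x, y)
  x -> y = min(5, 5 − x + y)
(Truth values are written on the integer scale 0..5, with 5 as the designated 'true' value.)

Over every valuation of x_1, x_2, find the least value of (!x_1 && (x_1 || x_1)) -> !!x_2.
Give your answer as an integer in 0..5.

3

Take x_1 = 2, x_2 = 0:
!x_1 = !2 = 3
x_1 || x_1 = 2 || 2 = 2
!x_1 && (x_1 || x_1) = 3 && 2 = 2
!x_2 = !0 = 5
!!x_2 = !5 = 0
(!x_1 && (x_1 || x_1)) -> !!x_2 = 2 -> 0 = 3
No assignment yields a value below 3, so this is the minimum.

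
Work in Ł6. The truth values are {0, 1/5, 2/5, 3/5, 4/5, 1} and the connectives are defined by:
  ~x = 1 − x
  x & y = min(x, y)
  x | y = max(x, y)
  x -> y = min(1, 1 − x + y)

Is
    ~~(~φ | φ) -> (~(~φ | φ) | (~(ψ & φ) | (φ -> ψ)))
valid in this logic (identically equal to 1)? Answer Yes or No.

Counterexample: take φ = 4/5, ψ = 2/5.
~φ = ~4/5 = 1/5
~φ | φ = 1/5 | 4/5 = 4/5
~(~φ | φ) = ~4/5 = 1/5
~~(~φ | φ) = ~1/5 = 4/5
ψ & φ = 2/5 & 4/5 = 2/5
~(ψ & φ) = ~2/5 = 3/5
φ -> ψ = 4/5 -> 2/5 = 3/5
~(ψ & φ) | (φ -> ψ) = 3/5 | 3/5 = 3/5
~(~φ | φ) | (~(ψ & φ) | (φ -> ψ)) = 1/5 | 3/5 = 3/5
~~(~φ | φ) -> (~(~φ | φ) | (~(ψ & φ) | (φ -> ψ))) = 4/5 -> 3/5 = 4/5
This gives 4/5 ≠ 1.

No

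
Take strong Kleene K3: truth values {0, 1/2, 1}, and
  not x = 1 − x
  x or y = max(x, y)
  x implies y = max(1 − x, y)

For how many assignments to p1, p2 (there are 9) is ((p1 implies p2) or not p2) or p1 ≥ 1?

p1 = 0, p2 = 0 ↦ 1  ≥
p1 = 0, p2 = 1/2 ↦ 1  ≥
p1 = 0, p2 = 1 ↦ 1  ≥
p1 = 1/2, p2 = 0 ↦ 1  ≥
p1 = 1/2, p2 = 1/2 ↦ 1/2  <
p1 = 1/2, p2 = 1 ↦ 1  ≥
p1 = 1, p2 = 0 ↦ 1  ≥
p1 = 1, p2 = 1/2 ↦ 1  ≥
p1 = 1, p2 = 1 ↦ 1  ≥
So 8 of the 9 assignments meet the threshold.

8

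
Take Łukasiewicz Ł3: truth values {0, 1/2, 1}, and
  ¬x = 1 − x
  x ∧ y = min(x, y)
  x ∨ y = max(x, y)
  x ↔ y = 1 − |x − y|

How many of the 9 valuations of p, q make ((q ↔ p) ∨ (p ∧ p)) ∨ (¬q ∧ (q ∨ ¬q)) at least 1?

p = 0, q = 0 ↦ 1  ≥
p = 0, q = 1/2 ↦ 1/2  <
p = 0, q = 1 ↦ 0  <
p = 1/2, q = 0 ↦ 1  ≥
p = 1/2, q = 1/2 ↦ 1  ≥
p = 1/2, q = 1 ↦ 1/2  <
p = 1, q = 0 ↦ 1  ≥
p = 1, q = 1/2 ↦ 1  ≥
p = 1, q = 1 ↦ 1  ≥
So 6 of the 9 assignments meet the threshold.

6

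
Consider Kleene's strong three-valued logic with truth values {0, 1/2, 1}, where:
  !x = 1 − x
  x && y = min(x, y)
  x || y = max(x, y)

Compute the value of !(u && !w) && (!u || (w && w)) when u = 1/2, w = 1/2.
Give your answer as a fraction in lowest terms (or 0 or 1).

!w = !1/2 = 1/2
u && !w = 1/2 && 1/2 = 1/2
!(u && !w) = !1/2 = 1/2
!u = !1/2 = 1/2
w && w = 1/2 && 1/2 = 1/2
!u || (w && w) = 1/2 || 1/2 = 1/2
!(u && !w) && (!u || (w && w)) = 1/2 && 1/2 = 1/2

1/2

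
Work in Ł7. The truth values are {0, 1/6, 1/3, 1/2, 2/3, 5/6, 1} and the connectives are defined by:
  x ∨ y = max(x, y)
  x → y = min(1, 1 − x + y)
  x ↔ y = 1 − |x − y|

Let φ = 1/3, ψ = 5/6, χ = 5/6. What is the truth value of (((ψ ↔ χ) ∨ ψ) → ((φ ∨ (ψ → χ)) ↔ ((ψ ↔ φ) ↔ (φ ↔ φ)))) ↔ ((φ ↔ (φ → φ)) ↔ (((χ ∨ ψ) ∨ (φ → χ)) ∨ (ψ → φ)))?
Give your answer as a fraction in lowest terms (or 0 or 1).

ψ ↔ χ = 5/6 ↔ 5/6 = 1
(ψ ↔ χ) ∨ ψ = 1 ∨ 5/6 = 1
ψ → χ = 5/6 → 5/6 = 1
φ ∨ (ψ → χ) = 1/3 ∨ 1 = 1
ψ ↔ φ = 5/6 ↔ 1/3 = 1/2
φ ↔ φ = 1/3 ↔ 1/3 = 1
(ψ ↔ φ) ↔ (φ ↔ φ) = 1/2 ↔ 1 = 1/2
(φ ∨ (ψ → χ)) ↔ ((ψ ↔ φ) ↔ (φ ↔ φ)) = 1 ↔ 1/2 = 1/2
((ψ ↔ χ) ∨ ψ) → ((φ ∨ (ψ → χ)) ↔ ((ψ ↔ φ) ↔ (φ ↔ φ))) = 1 → 1/2 = 1/2
φ → φ = 1/3 → 1/3 = 1
φ ↔ (φ → φ) = 1/3 ↔ 1 = 1/3
χ ∨ ψ = 5/6 ∨ 5/6 = 5/6
φ → χ = 1/3 → 5/6 = 1
(χ ∨ ψ) ∨ (φ → χ) = 5/6 ∨ 1 = 1
ψ → φ = 5/6 → 1/3 = 1/2
((χ ∨ ψ) ∨ (φ → χ)) ∨ (ψ → φ) = 1 ∨ 1/2 = 1
(φ ↔ (φ → φ)) ↔ (((χ ∨ ψ) ∨ (φ → χ)) ∨ (ψ → φ)) = 1/3 ↔ 1 = 1/3
(((ψ ↔ χ) ∨ ψ) → ((φ ∨ (ψ → χ)) ↔ ((ψ ↔ φ) ↔ (φ ↔ φ)))) ↔ ((φ ↔ (φ → φ)) ↔ (((χ ∨ ψ) ∨ (φ → χ)) ∨ (ψ → φ))) = 1/2 ↔ 1/3 = 5/6

5/6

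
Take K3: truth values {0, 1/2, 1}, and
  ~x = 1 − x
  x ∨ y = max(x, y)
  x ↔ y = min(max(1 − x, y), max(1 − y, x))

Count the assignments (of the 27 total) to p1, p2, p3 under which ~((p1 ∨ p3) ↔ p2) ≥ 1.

6

value 1: 6 assignments (counts)
value 1/2: 15 assignments
value 0: 6 assignments
So 6 of the 27 assignments meet the threshold.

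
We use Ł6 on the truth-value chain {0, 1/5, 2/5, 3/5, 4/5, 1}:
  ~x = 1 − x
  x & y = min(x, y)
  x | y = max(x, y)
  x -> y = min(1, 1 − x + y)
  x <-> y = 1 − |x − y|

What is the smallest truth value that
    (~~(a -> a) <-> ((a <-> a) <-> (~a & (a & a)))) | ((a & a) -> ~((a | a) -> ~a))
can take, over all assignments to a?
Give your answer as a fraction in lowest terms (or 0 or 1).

Take a = 2/5:
a -> a = 2/5 -> 2/5 = 1
~(a -> a) = ~1 = 0
~~(a -> a) = ~0 = 1
a <-> a = 2/5 <-> 2/5 = 1
~a = ~2/5 = 3/5
a & a = 2/5 & 2/5 = 2/5
~a & (a & a) = 3/5 & 2/5 = 2/5
(a <-> a) <-> (~a & (a & a)) = 1 <-> 2/5 = 2/5
~~(a -> a) <-> ((a <-> a) <-> (~a & (a & a))) = 1 <-> 2/5 = 2/5
a & a = 2/5 & 2/5 = 2/5
a | a = 2/5 | 2/5 = 2/5
~a = ~2/5 = 3/5
(a | a) -> ~a = 2/5 -> 3/5 = 1
~((a | a) -> ~a) = ~1 = 0
(a & a) -> ~((a | a) -> ~a) = 2/5 -> 0 = 3/5
(~~(a -> a) <-> ((a <-> a) <-> (~a & (a & a)))) | ((a & a) -> ~((a | a) -> ~a)) = 2/5 | 3/5 = 3/5
No assignment yields a value below 3/5, so this is the minimum.

3/5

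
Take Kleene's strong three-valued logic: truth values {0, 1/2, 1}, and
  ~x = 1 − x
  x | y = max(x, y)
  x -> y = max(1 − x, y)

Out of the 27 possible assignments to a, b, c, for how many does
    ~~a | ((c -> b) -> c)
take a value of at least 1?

15

value 1: 15 assignments (counts)
value 1/2: 9 assignments
value 0: 3 assignments
So 15 of the 27 assignments meet the threshold.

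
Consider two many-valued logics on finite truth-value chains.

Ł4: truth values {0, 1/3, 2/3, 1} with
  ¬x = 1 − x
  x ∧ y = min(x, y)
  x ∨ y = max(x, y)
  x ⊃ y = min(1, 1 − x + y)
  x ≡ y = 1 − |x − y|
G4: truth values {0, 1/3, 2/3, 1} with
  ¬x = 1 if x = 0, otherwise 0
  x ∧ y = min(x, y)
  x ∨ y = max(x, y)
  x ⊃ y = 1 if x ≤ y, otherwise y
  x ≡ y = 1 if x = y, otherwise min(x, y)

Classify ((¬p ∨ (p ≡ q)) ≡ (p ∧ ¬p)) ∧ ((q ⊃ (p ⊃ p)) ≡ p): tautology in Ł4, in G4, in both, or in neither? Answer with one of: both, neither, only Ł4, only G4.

In Ł4: at p = 0, q = 0 the value is 0 — not a tautology.
In G4: at p = 0, q = 0 the value is 0 — not a tautology.

neither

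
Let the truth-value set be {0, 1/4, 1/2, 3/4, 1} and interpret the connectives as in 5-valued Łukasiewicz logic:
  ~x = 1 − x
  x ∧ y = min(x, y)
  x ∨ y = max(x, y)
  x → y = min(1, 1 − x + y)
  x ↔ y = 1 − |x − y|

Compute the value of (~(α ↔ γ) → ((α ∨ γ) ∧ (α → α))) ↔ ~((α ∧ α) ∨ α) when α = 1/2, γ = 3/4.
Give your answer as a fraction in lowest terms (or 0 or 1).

1/2

α ↔ γ = 1/2 ↔ 3/4 = 3/4
~(α ↔ γ) = ~3/4 = 1/4
α ∨ γ = 1/2 ∨ 3/4 = 3/4
α → α = 1/2 → 1/2 = 1
(α ∨ γ) ∧ (α → α) = 3/4 ∧ 1 = 3/4
~(α ↔ γ) → ((α ∨ γ) ∧ (α → α)) = 1/4 → 3/4 = 1
α ∧ α = 1/2 ∧ 1/2 = 1/2
(α ∧ α) ∨ α = 1/2 ∨ 1/2 = 1/2
~((α ∧ α) ∨ α) = ~1/2 = 1/2
(~(α ↔ γ) → ((α ∨ γ) ∧ (α → α))) ↔ ~((α ∧ α) ∨ α) = 1 ↔ 1/2 = 1/2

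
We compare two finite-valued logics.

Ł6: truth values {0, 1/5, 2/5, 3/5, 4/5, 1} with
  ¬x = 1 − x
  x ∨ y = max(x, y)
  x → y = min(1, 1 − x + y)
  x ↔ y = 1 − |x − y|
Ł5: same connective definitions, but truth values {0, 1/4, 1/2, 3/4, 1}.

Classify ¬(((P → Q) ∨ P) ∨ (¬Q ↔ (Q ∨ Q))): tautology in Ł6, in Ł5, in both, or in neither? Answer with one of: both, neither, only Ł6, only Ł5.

In Ł6: at P = 0, Q = 0 the value is 0 — not a tautology.
In Ł5: at P = 0, Q = 0 the value is 0 — not a tautology.

neither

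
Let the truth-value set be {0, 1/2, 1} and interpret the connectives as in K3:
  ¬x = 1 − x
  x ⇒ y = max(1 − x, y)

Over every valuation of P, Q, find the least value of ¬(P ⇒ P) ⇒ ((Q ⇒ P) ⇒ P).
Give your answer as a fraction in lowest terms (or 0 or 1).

Take P = 1/2, Q = 0:
P ⇒ P = 1/2 ⇒ 1/2 = 1/2
¬(P ⇒ P) = ¬1/2 = 1/2
Q ⇒ P = 0 ⇒ 1/2 = 1
(Q ⇒ P) ⇒ P = 1 ⇒ 1/2 = 1/2
¬(P ⇒ P) ⇒ ((Q ⇒ P) ⇒ P) = 1/2 ⇒ 1/2 = 1/2
No assignment yields a value below 1/2, so this is the minimum.

1/2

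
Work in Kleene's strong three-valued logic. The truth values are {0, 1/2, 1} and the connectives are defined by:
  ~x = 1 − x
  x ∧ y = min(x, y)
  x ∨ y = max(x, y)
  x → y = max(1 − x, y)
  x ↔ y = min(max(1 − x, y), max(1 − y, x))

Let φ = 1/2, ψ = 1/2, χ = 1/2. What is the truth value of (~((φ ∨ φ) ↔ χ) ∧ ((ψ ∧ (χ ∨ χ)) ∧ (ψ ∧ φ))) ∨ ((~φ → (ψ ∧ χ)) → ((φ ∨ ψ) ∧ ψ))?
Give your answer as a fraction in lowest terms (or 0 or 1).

1/2

φ ∨ φ = 1/2 ∨ 1/2 = 1/2
(φ ∨ φ) ↔ χ = 1/2 ↔ 1/2 = 1/2
~((φ ∨ φ) ↔ χ) = ~1/2 = 1/2
χ ∨ χ = 1/2 ∨ 1/2 = 1/2
ψ ∧ (χ ∨ χ) = 1/2 ∧ 1/2 = 1/2
ψ ∧ φ = 1/2 ∧ 1/2 = 1/2
(ψ ∧ (χ ∨ χ)) ∧ (ψ ∧ φ) = 1/2 ∧ 1/2 = 1/2
~((φ ∨ φ) ↔ χ) ∧ ((ψ ∧ (χ ∨ χ)) ∧ (ψ ∧ φ)) = 1/2 ∧ 1/2 = 1/2
~φ = ~1/2 = 1/2
ψ ∧ χ = 1/2 ∧ 1/2 = 1/2
~φ → (ψ ∧ χ) = 1/2 → 1/2 = 1/2
φ ∨ ψ = 1/2 ∨ 1/2 = 1/2
(φ ∨ ψ) ∧ ψ = 1/2 ∧ 1/2 = 1/2
(~φ → (ψ ∧ χ)) → ((φ ∨ ψ) ∧ ψ) = 1/2 → 1/2 = 1/2
(~((φ ∨ φ) ↔ χ) ∧ ((ψ ∧ (χ ∨ χ)) ∧ (ψ ∧ φ))) ∨ ((~φ → (ψ ∧ χ)) → ((φ ∨ ψ) ∧ ψ)) = 1/2 ∨ 1/2 = 1/2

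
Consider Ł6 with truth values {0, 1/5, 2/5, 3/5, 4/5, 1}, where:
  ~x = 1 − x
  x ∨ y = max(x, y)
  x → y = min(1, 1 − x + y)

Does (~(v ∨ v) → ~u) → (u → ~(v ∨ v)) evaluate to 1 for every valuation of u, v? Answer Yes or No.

No

Counterexample: take u = 1/5, v = 1.
v ∨ v = 1 ∨ 1 = 1
~(v ∨ v) = ~1 = 0
~u = ~1/5 = 4/5
~(v ∨ v) → ~u = 0 → 4/5 = 1
v ∨ v = 1 ∨ 1 = 1
~(v ∨ v) = ~1 = 0
u → ~(v ∨ v) = 1/5 → 0 = 4/5
(~(v ∨ v) → ~u) → (u → ~(v ∨ v)) = 1 → 4/5 = 4/5
This gives 4/5 ≠ 1.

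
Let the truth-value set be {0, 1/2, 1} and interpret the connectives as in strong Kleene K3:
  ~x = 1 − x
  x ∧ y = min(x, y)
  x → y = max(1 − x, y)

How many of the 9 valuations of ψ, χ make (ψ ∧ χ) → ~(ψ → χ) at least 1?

ψ = 0, χ = 0 ↦ 1  ≥
ψ = 0, χ = 1/2 ↦ 1  ≥
ψ = 0, χ = 1 ↦ 1  ≥
ψ = 1/2, χ = 0 ↦ 1  ≥
ψ = 1/2, χ = 1/2 ↦ 1/2  <
ψ = 1/2, χ = 1 ↦ 1/2  <
ψ = 1, χ = 0 ↦ 1  ≥
ψ = 1, χ = 1/2 ↦ 1/2  <
ψ = 1, χ = 1 ↦ 0  <
So 5 of the 9 assignments meet the threshold.

5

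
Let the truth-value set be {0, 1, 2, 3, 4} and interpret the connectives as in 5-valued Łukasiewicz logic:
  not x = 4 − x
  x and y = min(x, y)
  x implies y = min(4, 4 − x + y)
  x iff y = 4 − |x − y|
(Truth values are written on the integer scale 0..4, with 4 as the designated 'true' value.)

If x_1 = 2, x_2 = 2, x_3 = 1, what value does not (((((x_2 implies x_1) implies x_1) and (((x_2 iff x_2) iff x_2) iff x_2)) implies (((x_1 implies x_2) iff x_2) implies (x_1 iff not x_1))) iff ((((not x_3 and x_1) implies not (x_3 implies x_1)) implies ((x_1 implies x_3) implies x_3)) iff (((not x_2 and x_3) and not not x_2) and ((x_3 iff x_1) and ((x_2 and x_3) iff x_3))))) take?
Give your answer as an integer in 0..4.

3

x_2 implies x_1 = 2 implies 2 = 4
(x_2 implies x_1) implies x_1 = 4 implies 2 = 2
x_2 iff x_2 = 2 iff 2 = 4
(x_2 iff x_2) iff x_2 = 4 iff 2 = 2
((x_2 iff x_2) iff x_2) iff x_2 = 2 iff 2 = 4
((x_2 implies x_1) implies x_1) and (((x_2 iff x_2) iff x_2) iff x_2) = 2 and 4 = 2
x_1 implies x_2 = 2 implies 2 = 4
(x_1 implies x_2) iff x_2 = 4 iff 2 = 2
not x_1 = not 2 = 2
x_1 iff not x_1 = 2 iff 2 = 4
((x_1 implies x_2) iff x_2) implies (x_1 iff not x_1) = 2 implies 4 = 4
(((x_2 implies x_1) implies x_1) and (((x_2 iff x_2) iff x_2) iff x_2)) implies (((x_1 implies x_2) iff x_2) implies (x_1 iff not x_1)) = 2 implies 4 = 4
not x_3 = not 1 = 3
not x_3 and x_1 = 3 and 2 = 2
x_3 implies x_1 = 1 implies 2 = 4
not (x_3 implies x_1) = not 4 = 0
(not x_3 and x_1) implies not (x_3 implies x_1) = 2 implies 0 = 2
x_1 implies x_3 = 2 implies 1 = 3
(x_1 implies x_3) implies x_3 = 3 implies 1 = 2
((not x_3 and x_1) implies not (x_3 implies x_1)) implies ((x_1 implies x_3) implies x_3) = 2 implies 2 = 4
not x_2 = not 2 = 2
not x_2 and x_3 = 2 and 1 = 1
not x_2 = not 2 = 2
not not x_2 = not 2 = 2
(not x_2 and x_3) and not not x_2 = 1 and 2 = 1
x_3 iff x_1 = 1 iff 2 = 3
x_2 and x_3 = 2 and 1 = 1
(x_2 and x_3) iff x_3 = 1 iff 1 = 4
(x_3 iff x_1) and ((x_2 and x_3) iff x_3) = 3 and 4 = 3
((not x_2 and x_3) and not not x_2) and ((x_3 iff x_1) and ((x_2 and x_3) iff x_3)) = 1 and 3 = 1
(((not x_3 and x_1) implies not (x_3 implies x_1)) implies ((x_1 implies x_3) implies x_3)) iff (((not x_2 and x_3) and not not x_2) and ((x_3 iff x_1) and ((x_2 and x_3) iff x_3))) = 4 iff 1 = 1
((((x_2 implies x_1) implies x_1) and (((x_2 iff x_2) iff x_2) iff x_2)) implies (((x_1 implies x_2) iff x_2) implies (x_1 iff not x_1))) iff ((((not x_3 and x_1) implies not (x_3 implies x_1)) implies ((x_1 implies x_3) implies x_3)) iff (((not x_2 and x_3) and not not x_2) and ((x_3 iff x_1) and ((x_2 and x_3) iff x_3)))) = 4 iff 1 = 1
not (((((x_2 implies x_1) implies x_1) and (((x_2 iff x_2) iff x_2) iff x_2)) implies (((x_1 implies x_2) iff x_2) implies (x_1 iff not x_1))) iff ((((not x_3 and x_1) implies not (x_3 implies x_1)) implies ((x_1 implies x_3) implies x_3)) iff (((not x_2 and x_3) and not not x_2) and ((x_3 iff x_1) and ((x_2 and x_3) iff x_3))))) = not 1 = 3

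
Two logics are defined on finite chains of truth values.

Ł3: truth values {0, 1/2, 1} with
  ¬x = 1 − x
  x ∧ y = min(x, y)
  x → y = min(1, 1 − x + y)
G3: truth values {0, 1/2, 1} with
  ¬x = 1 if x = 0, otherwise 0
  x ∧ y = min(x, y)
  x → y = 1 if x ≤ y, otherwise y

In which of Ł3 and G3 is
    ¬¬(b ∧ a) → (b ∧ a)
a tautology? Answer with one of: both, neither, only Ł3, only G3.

In Ł3: every assignment gives 1 — tautology.
In G3: at a = 1/2, b = 1/2 the value is 1/2 — not a tautology.

only Ł3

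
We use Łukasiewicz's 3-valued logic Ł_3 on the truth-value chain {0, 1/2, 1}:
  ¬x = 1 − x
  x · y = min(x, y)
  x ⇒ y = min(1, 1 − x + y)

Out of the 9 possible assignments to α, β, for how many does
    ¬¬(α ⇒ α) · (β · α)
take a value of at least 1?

1

α = 0, β = 0 ↦ 0  <
α = 0, β = 1/2 ↦ 0  <
α = 0, β = 1 ↦ 0  <
α = 1/2, β = 0 ↦ 0  <
α = 1/2, β = 1/2 ↦ 1/2  <
α = 1/2, β = 1 ↦ 1/2  <
α = 1, β = 0 ↦ 0  <
α = 1, β = 1/2 ↦ 1/2  <
α = 1, β = 1 ↦ 1  ≥
So 1 of the 9 assignments meets the threshold.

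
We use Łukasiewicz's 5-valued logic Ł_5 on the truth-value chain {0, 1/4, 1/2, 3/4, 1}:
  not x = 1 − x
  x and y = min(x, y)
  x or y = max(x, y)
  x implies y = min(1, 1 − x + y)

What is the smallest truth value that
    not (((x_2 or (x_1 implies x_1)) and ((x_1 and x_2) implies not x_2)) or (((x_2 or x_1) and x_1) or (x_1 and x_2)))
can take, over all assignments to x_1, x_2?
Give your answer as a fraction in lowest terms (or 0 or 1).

Take x_1 = 0, x_2 = 0:
x_1 implies x_1 = 0 implies 0 = 1
x_2 or (x_1 implies x_1) = 0 or 1 = 1
x_1 and x_2 = 0 and 0 = 0
not x_2 = not 0 = 1
(x_1 and x_2) implies not x_2 = 0 implies 1 = 1
(x_2 or (x_1 implies x_1)) and ((x_1 and x_2) implies not x_2) = 1 and 1 = 1
x_2 or x_1 = 0 or 0 = 0
(x_2 or x_1) and x_1 = 0 and 0 = 0
x_1 and x_2 = 0 and 0 = 0
((x_2 or x_1) and x_1) or (x_1 and x_2) = 0 or 0 = 0
((x_2 or (x_1 implies x_1)) and ((x_1 and x_2) implies not x_2)) or (((x_2 or x_1) and x_1) or (x_1 and x_2)) = 1 or 0 = 1
not (((x_2 or (x_1 implies x_1)) and ((x_1 and x_2) implies not x_2)) or (((x_2 or x_1) and x_1) or (x_1 and x_2))) = not 1 = 0
No assignment yields a value below 0, so this is the minimum.

0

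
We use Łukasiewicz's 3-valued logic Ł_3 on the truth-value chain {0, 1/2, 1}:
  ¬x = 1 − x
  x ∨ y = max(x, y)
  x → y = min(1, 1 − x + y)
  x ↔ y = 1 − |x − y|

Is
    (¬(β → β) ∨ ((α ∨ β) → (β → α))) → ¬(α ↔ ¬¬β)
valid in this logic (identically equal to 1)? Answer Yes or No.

No

Counterexample: take α = 0, β = 0.
β → β = 0 → 0 = 1
¬(β → β) = ¬1 = 0
α ∨ β = 0 ∨ 0 = 0
β → α = 0 → 0 = 1
(α ∨ β) → (β → α) = 0 → 1 = 1
¬(β → β) ∨ ((α ∨ β) → (β → α)) = 0 ∨ 1 = 1
¬β = ¬0 = 1
¬¬β = ¬1 = 0
α ↔ ¬¬β = 0 ↔ 0 = 1
¬(α ↔ ¬¬β) = ¬1 = 0
(¬(β → β) ∨ ((α ∨ β) → (β → α))) → ¬(α ↔ ¬¬β) = 1 → 0 = 0
This gives 0 ≠ 1.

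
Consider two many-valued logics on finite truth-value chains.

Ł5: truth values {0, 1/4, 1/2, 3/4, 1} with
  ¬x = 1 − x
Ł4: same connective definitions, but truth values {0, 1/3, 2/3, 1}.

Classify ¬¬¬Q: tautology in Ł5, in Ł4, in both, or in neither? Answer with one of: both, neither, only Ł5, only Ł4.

neither

In Ł5: at Q = 1/4 the value is 3/4 — not a tautology.
In Ł4: at Q = 1/3 the value is 2/3 — not a tautology.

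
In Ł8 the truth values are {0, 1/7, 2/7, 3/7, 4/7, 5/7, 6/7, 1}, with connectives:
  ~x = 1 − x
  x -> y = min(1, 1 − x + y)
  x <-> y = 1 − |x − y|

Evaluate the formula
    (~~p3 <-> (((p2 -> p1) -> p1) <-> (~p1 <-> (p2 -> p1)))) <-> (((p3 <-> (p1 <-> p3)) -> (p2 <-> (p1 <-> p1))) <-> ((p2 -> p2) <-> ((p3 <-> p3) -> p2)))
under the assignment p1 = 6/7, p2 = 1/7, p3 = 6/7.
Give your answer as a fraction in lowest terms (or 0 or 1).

4/7

~p3 = ~6/7 = 1/7
~~p3 = ~1/7 = 6/7
p2 -> p1 = 1/7 -> 6/7 = 1
(p2 -> p1) -> p1 = 1 -> 6/7 = 6/7
~p1 = ~6/7 = 1/7
p2 -> p1 = 1/7 -> 6/7 = 1
~p1 <-> (p2 -> p1) = 1/7 <-> 1 = 1/7
((p2 -> p1) -> p1) <-> (~p1 <-> (p2 -> p1)) = 6/7 <-> 1/7 = 2/7
~~p3 <-> (((p2 -> p1) -> p1) <-> (~p1 <-> (p2 -> p1))) = 6/7 <-> 2/7 = 3/7
p1 <-> p3 = 6/7 <-> 6/7 = 1
p3 <-> (p1 <-> p3) = 6/7 <-> 1 = 6/7
p1 <-> p1 = 6/7 <-> 6/7 = 1
p2 <-> (p1 <-> p1) = 1/7 <-> 1 = 1/7
(p3 <-> (p1 <-> p3)) -> (p2 <-> (p1 <-> p1)) = 6/7 -> 1/7 = 2/7
p2 -> p2 = 1/7 -> 1/7 = 1
p3 <-> p3 = 6/7 <-> 6/7 = 1
(p3 <-> p3) -> p2 = 1 -> 1/7 = 1/7
(p2 -> p2) <-> ((p3 <-> p3) -> p2) = 1 <-> 1/7 = 1/7
((p3 <-> (p1 <-> p3)) -> (p2 <-> (p1 <-> p1))) <-> ((p2 -> p2) <-> ((p3 <-> p3) -> p2)) = 2/7 <-> 1/7 = 6/7
(~~p3 <-> (((p2 -> p1) -> p1) <-> (~p1 <-> (p2 -> p1)))) <-> (((p3 <-> (p1 <-> p3)) -> (p2 <-> (p1 <-> p1))) <-> ((p2 -> p2) <-> ((p3 <-> p3) -> p2))) = 3/7 <-> 6/7 = 4/7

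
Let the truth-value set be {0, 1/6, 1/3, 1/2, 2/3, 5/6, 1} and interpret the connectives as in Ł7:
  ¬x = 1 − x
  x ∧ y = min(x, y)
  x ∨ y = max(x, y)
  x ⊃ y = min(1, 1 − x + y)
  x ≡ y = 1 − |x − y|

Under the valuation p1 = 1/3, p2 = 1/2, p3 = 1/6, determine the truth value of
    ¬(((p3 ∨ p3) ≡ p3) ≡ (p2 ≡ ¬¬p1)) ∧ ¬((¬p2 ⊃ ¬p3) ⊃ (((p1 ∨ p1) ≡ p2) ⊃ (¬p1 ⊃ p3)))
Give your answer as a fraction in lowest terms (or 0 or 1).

1/6

p3 ∨ p3 = 1/6 ∨ 1/6 = 1/6
(p3 ∨ p3) ≡ p3 = 1/6 ≡ 1/6 = 1
¬p1 = ¬1/3 = 2/3
¬¬p1 = ¬2/3 = 1/3
p2 ≡ ¬¬p1 = 1/2 ≡ 1/3 = 5/6
((p3 ∨ p3) ≡ p3) ≡ (p2 ≡ ¬¬p1) = 1 ≡ 5/6 = 5/6
¬(((p3 ∨ p3) ≡ p3) ≡ (p2 ≡ ¬¬p1)) = ¬5/6 = 1/6
¬p2 = ¬1/2 = 1/2
¬p3 = ¬1/6 = 5/6
¬p2 ⊃ ¬p3 = 1/2 ⊃ 5/6 = 1
p1 ∨ p1 = 1/3 ∨ 1/3 = 1/3
(p1 ∨ p1) ≡ p2 = 1/3 ≡ 1/2 = 5/6
¬p1 = ¬1/3 = 2/3
¬p1 ⊃ p3 = 2/3 ⊃ 1/6 = 1/2
((p1 ∨ p1) ≡ p2) ⊃ (¬p1 ⊃ p3) = 5/6 ⊃ 1/2 = 2/3
(¬p2 ⊃ ¬p3) ⊃ (((p1 ∨ p1) ≡ p2) ⊃ (¬p1 ⊃ p3)) = 1 ⊃ 2/3 = 2/3
¬((¬p2 ⊃ ¬p3) ⊃ (((p1 ∨ p1) ≡ p2) ⊃ (¬p1 ⊃ p3))) = ¬2/3 = 1/3
¬(((p3 ∨ p3) ≡ p3) ≡ (p2 ≡ ¬¬p1)) ∧ ¬((¬p2 ⊃ ¬p3) ⊃ (((p1 ∨ p1) ≡ p2) ⊃ (¬p1 ⊃ p3))) = 1/6 ∧ 1/3 = 1/6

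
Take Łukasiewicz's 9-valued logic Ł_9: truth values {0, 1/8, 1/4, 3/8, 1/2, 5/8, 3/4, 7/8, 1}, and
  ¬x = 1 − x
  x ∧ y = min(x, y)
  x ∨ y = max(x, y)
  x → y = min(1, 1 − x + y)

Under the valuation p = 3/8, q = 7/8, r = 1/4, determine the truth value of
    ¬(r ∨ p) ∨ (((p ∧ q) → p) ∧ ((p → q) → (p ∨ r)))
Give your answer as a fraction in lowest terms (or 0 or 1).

5/8

r ∨ p = 1/4 ∨ 3/8 = 3/8
¬(r ∨ p) = ¬3/8 = 5/8
p ∧ q = 3/8 ∧ 7/8 = 3/8
(p ∧ q) → p = 3/8 → 3/8 = 1
p → q = 3/8 → 7/8 = 1
p ∨ r = 3/8 ∨ 1/4 = 3/8
(p → q) → (p ∨ r) = 1 → 3/8 = 3/8
((p ∧ q) → p) ∧ ((p → q) → (p ∨ r)) = 1 ∧ 3/8 = 3/8
¬(r ∨ p) ∨ (((p ∧ q) → p) ∧ ((p → q) → (p ∨ r))) = 5/8 ∨ 3/8 = 5/8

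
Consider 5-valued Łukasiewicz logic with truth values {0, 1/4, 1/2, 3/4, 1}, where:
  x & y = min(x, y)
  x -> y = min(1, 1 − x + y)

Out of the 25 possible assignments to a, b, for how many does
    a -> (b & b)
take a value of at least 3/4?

19

value 1: 15 assignments (counts)
value 3/4: 4 assignments (counts)
value 1/2: 3 assignments
value 1/4: 2 assignments
value 0: 1 assignment
So 19 of the 25 assignments meet the threshold.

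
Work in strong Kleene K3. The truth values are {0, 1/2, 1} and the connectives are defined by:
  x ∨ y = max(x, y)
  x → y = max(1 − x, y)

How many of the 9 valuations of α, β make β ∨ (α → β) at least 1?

5

α = 0, β = 0 ↦ 1  ≥
α = 0, β = 1/2 ↦ 1  ≥
α = 0, β = 1 ↦ 1  ≥
α = 1/2, β = 0 ↦ 1/2  <
α = 1/2, β = 1/2 ↦ 1/2  <
α = 1/2, β = 1 ↦ 1  ≥
α = 1, β = 0 ↦ 0  <
α = 1, β = 1/2 ↦ 1/2  <
α = 1, β = 1 ↦ 1  ≥
So 5 of the 9 assignments meet the threshold.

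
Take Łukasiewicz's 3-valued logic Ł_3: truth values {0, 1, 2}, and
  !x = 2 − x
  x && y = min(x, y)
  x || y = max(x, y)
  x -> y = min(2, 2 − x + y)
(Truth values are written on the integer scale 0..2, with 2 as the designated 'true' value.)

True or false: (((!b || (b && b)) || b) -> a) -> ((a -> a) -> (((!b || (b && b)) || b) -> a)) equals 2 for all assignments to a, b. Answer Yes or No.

Yes

a = 0, b = 0 ↦ 2
a = 0, b = 1 ↦ 2
a = 0, b = 2 ↦ 2
a = 1, b = 0 ↦ 2
a = 1, b = 1 ↦ 2
a = 1, b = 2 ↦ 2
a = 2, b = 0 ↦ 2
a = 2, b = 1 ↦ 2
a = 2, b = 2 ↦ 2
Every assignment gives a value ≥ 2.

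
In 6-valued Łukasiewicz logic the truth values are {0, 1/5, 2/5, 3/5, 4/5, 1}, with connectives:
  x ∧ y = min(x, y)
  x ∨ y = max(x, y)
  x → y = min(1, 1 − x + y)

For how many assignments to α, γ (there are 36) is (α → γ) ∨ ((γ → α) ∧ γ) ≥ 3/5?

30

value 1: 21 assignments (counts)
value 4/5: 5 assignments (counts)
value 3/5: 4 assignments (counts)
value 2/5: 3 assignments
value 1/5: 2 assignments
value 0: 1 assignment
So 30 of the 36 assignments meet the threshold.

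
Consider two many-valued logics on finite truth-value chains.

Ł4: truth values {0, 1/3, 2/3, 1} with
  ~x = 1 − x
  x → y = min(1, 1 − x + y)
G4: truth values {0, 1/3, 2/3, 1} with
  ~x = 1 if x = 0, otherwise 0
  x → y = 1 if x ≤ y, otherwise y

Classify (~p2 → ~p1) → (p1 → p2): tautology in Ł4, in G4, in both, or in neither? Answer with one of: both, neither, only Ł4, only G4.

only Ł4

In Ł4: every assignment gives 1 — tautology.
In G4: at p1 = 2/3, p2 = 1/3 the value is 1/3 — not a tautology.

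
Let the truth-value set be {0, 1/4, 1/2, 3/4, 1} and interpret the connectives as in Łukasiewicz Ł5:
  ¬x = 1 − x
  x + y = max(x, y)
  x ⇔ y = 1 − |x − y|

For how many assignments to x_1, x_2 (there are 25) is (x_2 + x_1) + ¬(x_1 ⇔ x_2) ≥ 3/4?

16

value 1: 9 assignments (counts)
value 3/4: 7 assignments (counts)
value 1/2: 5 assignments
value 1/4: 3 assignments
value 0: 1 assignment
So 16 of the 25 assignments meet the threshold.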